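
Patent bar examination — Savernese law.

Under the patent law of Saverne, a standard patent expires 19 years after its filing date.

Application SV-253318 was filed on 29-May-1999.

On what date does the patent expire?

Filing date + 19 years → 29 May 2018.

2018-05-29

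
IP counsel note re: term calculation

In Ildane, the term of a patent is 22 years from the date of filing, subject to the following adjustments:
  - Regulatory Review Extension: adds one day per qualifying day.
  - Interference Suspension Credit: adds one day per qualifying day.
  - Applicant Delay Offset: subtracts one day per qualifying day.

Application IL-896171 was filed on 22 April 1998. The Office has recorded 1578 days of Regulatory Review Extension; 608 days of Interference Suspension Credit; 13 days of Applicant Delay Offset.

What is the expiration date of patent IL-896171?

Base term: filing date + 22 years → 22 April 2020.
Regulatory Review Extension: +1578 days → 17 August 2024.
Interference Suspension Credit: +608 days → 17 April 2026.
Applicant Delay Offset: −13 days → 4 April 2026.

2026-04-04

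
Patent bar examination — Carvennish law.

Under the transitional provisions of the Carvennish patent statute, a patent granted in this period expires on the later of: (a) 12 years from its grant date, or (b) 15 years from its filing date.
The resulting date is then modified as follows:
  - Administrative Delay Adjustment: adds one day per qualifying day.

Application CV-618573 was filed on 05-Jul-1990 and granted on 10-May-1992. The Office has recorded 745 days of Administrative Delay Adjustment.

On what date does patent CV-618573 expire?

2007-07-20

(a) grant + 12 years → 10 May 2004.
(b) filing + 15 years → 5 July 2005.
Later of the two: 5 July 2005.
Administrative Delay Adjustment: +745 days → 20 July 2007.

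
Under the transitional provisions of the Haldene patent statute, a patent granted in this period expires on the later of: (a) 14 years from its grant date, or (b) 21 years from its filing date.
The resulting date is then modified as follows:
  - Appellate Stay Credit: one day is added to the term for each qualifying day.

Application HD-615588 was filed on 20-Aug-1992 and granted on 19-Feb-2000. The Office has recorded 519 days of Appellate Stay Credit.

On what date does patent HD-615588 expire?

(a) grant + 14 years → 19 February 2014.
(b) filing + 21 years → 20 August 2013.
Later of the two: 19 February 2014.
Appellate Stay Credit: +519 days → 23 July 2015.

2015-07-23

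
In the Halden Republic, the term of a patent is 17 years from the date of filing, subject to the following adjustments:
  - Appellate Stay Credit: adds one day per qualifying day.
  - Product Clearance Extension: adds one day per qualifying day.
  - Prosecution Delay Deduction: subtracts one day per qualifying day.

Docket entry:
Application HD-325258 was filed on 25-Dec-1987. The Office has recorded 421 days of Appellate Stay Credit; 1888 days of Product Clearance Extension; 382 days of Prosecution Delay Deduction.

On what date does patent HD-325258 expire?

Base term: filing date + 17 years → 25 December 2004.
Appellate Stay Credit: +421 days → 19 February 2006.
Product Clearance Extension: +1888 days → 22 April 2011.
Prosecution Delay Deduction: −382 days → 5 April 2010.

2010-04-05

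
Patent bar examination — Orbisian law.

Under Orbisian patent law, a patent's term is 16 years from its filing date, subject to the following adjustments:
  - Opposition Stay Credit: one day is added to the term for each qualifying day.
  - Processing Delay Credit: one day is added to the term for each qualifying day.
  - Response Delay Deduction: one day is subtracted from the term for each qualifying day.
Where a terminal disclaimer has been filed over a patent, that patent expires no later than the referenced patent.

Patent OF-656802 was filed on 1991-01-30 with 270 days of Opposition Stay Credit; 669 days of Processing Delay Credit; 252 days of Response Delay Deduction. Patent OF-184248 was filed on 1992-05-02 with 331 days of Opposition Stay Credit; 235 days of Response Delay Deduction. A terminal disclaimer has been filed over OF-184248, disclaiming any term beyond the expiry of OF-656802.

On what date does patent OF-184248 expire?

2008-08-06

Natural term of OF-184248:
  Base: filing + 16 years → 2 May 2008.
  Opposition Stay Credit: +331 days → 29 March 2009.
  Response Delay Deduction: −235 days → 6 August 2008.
Expiry of referenced patent OF-656802:
  Base: filing + 16 years → 30 January 2007.
  Opposition Stay Credit: +270 days → 27 October 2007.
  Processing Delay Credit: +669 days → 26 August 2009.
  Response Delay Deduction: −252 days → 17 December 2008.
Terminal disclaimer: OF-184248 expires on the earlier of 6 August 2008 and 17 December 2008.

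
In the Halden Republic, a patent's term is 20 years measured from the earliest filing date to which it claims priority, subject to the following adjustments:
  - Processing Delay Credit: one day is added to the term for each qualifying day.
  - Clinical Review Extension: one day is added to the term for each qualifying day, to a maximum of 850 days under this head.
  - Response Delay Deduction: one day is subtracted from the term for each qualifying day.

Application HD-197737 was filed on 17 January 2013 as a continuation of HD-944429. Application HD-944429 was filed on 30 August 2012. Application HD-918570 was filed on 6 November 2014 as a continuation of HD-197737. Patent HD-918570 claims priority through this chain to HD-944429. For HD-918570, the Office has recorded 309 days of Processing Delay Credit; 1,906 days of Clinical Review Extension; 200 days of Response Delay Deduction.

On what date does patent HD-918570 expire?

April 16, 2035

Earliest priority filing: 30 August 2012.
Base term: 30 August 2012 + 20 years → 30 August 2032.
Processing Delay Credit: +309 days → 5 July 2033.
Clinical Review Extension: 1906 days claimed exceeds the 850-day cap, so +850 days → 2 November 2035.
Response Delay Deduction: −200 days → 16 April 2035.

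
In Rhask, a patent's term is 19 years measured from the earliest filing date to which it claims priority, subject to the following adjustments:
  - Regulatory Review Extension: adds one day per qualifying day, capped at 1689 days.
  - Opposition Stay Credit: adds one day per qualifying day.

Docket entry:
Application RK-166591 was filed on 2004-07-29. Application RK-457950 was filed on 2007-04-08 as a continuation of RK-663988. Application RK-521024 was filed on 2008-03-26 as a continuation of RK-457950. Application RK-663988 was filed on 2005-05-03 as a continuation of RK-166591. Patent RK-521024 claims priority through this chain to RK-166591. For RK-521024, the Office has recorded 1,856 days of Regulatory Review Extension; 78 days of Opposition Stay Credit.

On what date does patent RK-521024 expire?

Earliest priority filing: 29 July 2004.
Base term: 29 July 2004 + 19 years → 29 July 2023.
Regulatory Review Extension: 1856 days claimed exceeds the 1689-day cap, so +1689 days → 13 March 2028.
Opposition Stay Credit: +78 days → 30 May 2028.

May 30, 2028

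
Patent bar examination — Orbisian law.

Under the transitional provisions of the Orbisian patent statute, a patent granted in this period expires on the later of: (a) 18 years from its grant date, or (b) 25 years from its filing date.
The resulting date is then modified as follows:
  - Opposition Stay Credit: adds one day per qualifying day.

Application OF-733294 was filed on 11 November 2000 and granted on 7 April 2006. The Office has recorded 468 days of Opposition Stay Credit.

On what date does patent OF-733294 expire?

February 22, 2027

(a) grant + 18 years → 7 April 2024.
(b) filing + 25 years → 11 November 2025.
Later of the two: 11 November 2025.
Opposition Stay Credit: +468 days → 22 February 2027.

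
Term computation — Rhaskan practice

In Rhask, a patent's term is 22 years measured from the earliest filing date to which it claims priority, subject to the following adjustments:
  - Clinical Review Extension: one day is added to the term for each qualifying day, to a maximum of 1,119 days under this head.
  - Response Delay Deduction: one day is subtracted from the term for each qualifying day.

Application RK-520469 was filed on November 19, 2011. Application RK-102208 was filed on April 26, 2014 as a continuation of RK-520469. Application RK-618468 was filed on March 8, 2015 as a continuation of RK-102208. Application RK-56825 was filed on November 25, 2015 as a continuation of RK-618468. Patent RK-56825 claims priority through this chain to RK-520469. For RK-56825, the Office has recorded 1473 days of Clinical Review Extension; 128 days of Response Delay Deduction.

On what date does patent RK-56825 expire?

Earliest priority filing: 19 November 2011.
Base term: 19 November 2011 + 22 years → 19 November 2033.
Clinical Review Extension: 1473 days claimed exceeds the 1119-day cap, so +1119 days → 12 December 2036.
Response Delay Deduction: −128 days → 6 August 2036.

August 6, 2036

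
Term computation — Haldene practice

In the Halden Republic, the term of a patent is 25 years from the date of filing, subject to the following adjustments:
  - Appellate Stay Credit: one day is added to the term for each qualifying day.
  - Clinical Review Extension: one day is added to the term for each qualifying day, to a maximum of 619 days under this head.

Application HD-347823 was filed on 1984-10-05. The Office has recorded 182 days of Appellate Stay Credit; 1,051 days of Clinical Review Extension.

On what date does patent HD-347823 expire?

2011-12-15

Base term: filing date + 25 years → 5 October 2009.
Appellate Stay Credit: +182 days → 5 April 2010.
Clinical Review Extension: 1051 days claimed exceeds the 619-day cap, so +619 days → 15 December 2011.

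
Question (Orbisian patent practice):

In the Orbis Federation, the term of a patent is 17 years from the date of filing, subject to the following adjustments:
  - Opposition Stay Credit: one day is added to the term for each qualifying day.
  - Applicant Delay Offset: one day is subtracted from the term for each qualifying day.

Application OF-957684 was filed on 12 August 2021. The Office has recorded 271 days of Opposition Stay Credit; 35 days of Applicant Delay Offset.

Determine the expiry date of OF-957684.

Base term: filing date + 17 years → 12 August 2038.
Opposition Stay Credit: +271 days → 10 May 2039.
Applicant Delay Offset: −35 days → 5 April 2039.

2039-04-05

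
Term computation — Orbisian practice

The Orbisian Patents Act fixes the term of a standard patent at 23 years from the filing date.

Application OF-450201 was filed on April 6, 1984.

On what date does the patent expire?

Filing date + 23 years → 6 April 2007.

2007-04-06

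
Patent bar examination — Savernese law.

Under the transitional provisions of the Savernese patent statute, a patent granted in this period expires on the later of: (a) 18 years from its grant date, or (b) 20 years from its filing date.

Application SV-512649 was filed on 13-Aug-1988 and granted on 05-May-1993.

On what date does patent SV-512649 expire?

2011-05-05

(a) grant + 18 years → 5 May 2011.
(b) filing + 20 years → 13 August 2008.
Later of the two: 5 May 2011.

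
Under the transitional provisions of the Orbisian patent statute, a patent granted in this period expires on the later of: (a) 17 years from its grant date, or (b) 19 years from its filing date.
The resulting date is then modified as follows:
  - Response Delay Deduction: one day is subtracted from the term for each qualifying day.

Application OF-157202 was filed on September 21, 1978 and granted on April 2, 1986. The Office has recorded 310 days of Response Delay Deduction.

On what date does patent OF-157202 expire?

May 27, 2002

(a) grant + 17 years → 2 April 2003.
(b) filing + 19 years → 21 September 1997.
Later of the two: 2 April 2003.
Response Delay Deduction: −310 days → 27 May 2002.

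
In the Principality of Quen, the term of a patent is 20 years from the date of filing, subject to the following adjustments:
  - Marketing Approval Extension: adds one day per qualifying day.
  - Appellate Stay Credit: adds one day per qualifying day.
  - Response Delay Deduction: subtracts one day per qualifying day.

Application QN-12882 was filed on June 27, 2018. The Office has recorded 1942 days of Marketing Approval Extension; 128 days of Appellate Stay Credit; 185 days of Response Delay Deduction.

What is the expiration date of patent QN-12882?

2043-08-25

Base term: filing date + 20 years → 27 June 2038.
Marketing Approval Extension: +1942 days → 21 October 2043.
Appellate Stay Credit: +128 days → 26 February 2044.
Response Delay Deduction: −185 days → 25 August 2043.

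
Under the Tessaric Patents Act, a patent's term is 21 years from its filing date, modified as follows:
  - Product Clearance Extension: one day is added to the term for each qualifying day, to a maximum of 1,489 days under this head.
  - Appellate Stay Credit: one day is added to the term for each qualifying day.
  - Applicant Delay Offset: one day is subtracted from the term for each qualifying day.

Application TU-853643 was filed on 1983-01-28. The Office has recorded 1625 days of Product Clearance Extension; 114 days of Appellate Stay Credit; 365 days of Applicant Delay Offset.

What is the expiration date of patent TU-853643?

Base term: filing date + 21 years → 28 January 2004.
Product Clearance Extension: 1625 days claimed exceeds the 1489-day cap, so +1489 days → 25 February 2008.
Appellate Stay Credit: +114 days → 18 June 2008.
Applicant Delay Offset: −365 days → 19 June 2007.

2007-06-19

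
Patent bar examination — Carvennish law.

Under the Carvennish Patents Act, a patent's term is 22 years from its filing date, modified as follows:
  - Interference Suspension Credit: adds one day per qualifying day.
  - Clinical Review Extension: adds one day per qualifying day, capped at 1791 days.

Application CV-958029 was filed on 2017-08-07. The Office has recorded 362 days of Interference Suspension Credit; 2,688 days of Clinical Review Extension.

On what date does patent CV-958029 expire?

2045-06-29

Base term: filing date + 22 years → 7 August 2039.
Interference Suspension Credit: +362 days → 3 August 2040.
Clinical Review Extension: 2688 days claimed exceeds the 1791-day cap, so +1791 days → 29 June 2045.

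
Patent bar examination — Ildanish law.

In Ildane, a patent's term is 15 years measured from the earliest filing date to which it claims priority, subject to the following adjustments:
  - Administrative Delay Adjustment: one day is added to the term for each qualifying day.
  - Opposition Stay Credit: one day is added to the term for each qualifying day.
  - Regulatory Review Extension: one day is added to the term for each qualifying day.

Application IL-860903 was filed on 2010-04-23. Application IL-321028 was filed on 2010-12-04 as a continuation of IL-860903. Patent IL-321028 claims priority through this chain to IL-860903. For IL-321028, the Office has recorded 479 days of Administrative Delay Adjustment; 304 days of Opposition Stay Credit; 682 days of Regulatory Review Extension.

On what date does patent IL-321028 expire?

April 27, 2029

Earliest priority filing: 23 April 2010.
Base term: 23 April 2010 + 15 years → 23 April 2025.
Administrative Delay Adjustment: +479 days → 15 August 2026.
Opposition Stay Credit: +304 days → 15 June 2027.
Regulatory Review Extension: +682 days → 27 April 2029.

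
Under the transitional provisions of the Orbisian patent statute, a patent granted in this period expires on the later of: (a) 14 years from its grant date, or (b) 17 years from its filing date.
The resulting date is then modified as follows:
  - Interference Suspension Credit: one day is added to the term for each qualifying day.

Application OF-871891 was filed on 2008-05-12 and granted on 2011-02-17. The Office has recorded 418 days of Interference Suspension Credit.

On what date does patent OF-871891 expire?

(a) grant + 14 years → 17 February 2025.
(b) filing + 17 years → 12 May 2025.
Later of the two: 12 May 2025.
Interference Suspension Credit: +418 days → 4 July 2026.

2026-07-04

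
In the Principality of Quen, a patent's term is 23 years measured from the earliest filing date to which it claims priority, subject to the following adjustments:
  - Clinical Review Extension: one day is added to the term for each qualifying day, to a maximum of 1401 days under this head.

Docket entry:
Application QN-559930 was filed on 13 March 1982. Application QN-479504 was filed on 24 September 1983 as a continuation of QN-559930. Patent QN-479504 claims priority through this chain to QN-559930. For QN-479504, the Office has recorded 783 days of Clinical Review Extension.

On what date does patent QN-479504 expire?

May 5, 2007

Earliest priority filing: 13 March 1982.
Base term: 13 March 1982 + 23 years → 13 March 2005.
Clinical Review Extension: 783 days (within the 1401-day cap) → +783 days → 5 May 2007.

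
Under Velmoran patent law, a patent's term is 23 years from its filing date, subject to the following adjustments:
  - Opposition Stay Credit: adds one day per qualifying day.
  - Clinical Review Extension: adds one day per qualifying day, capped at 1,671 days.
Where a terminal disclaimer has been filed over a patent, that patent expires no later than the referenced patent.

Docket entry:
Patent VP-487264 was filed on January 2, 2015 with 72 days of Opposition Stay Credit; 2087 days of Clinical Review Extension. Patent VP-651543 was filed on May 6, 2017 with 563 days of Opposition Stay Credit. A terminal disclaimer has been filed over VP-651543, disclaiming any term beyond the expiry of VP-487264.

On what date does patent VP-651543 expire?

2041-11-20

Natural term of VP-651543:
  Base: filing + 23 years → 6 May 2040.
  Opposition Stay Credit: +563 days → 20 November 2041.
Expiry of referenced patent VP-487264:
  Base: filing + 23 years → 2 January 2038.
  Opposition Stay Credit: +72 days → 15 March 2038.
  Clinical Review Extension: 2087 days claimed exceeds the 1671-day cap, so +1671 days → 11 October 2042.
Terminal disclaimer: VP-651543 expires on the earlier of 20 November 2041 and 11 October 2042.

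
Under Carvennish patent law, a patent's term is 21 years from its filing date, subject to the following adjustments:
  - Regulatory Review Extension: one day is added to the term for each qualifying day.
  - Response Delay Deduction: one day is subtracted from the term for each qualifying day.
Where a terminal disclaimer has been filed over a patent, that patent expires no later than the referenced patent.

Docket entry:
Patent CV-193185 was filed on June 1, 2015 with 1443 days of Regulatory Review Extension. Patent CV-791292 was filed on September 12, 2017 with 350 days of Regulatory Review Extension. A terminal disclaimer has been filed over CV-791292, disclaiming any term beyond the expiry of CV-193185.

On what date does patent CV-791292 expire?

2039-08-28

Natural term of CV-791292:
  Base: filing + 21 years → 12 September 2038.
  Regulatory Review Extension: +350 days → 28 August 2039.
Expiry of referenced patent CV-193185:
  Base: filing + 21 years → 1 June 2036.
  Regulatory Review Extension: +1443 days → 14 May 2040.
Terminal disclaimer: CV-791292 expires on the earlier of 28 August 2039 and 14 May 2040.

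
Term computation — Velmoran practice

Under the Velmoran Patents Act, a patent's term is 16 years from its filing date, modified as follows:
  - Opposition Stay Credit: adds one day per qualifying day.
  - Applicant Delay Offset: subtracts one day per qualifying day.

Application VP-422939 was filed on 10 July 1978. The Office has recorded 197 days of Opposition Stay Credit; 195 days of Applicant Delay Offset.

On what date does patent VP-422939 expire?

1994-07-12

Base term: filing date + 16 years → 10 July 1994.
Opposition Stay Credit: +197 days → 23 January 1995.
Applicant Delay Offset: −195 days → 12 July 1994.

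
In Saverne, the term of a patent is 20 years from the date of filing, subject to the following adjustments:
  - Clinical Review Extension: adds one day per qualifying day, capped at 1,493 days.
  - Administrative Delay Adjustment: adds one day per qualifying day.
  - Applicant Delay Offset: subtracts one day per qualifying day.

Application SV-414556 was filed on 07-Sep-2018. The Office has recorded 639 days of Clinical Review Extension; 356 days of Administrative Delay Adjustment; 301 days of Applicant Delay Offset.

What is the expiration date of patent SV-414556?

2040-08-01

Base term: filing date + 20 years → 7 September 2038.
Clinical Review Extension: 639 days (within the 1493-day cap) → +639 days → 7 June 2040.
Administrative Delay Adjustment: +356 days → 29 May 2041.
Applicant Delay Offset: −301 days → 1 August 2040.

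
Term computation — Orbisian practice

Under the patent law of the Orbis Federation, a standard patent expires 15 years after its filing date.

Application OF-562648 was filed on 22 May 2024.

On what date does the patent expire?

Filing date + 15 years → 22 May 2039.

2039-05-22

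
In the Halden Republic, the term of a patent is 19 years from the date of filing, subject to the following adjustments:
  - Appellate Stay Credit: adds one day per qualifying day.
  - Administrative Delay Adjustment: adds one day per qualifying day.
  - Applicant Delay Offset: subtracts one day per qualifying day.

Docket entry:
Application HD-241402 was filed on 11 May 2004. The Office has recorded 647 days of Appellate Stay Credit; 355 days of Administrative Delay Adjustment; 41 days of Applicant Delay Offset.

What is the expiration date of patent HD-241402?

Base term: filing date + 19 years → 11 May 2023.
Appellate Stay Credit: +647 days → 16 February 2025.
Administrative Delay Adjustment: +355 days → 6 February 2026.
Applicant Delay Offset: −41 days → 27 December 2025.

2025-12-27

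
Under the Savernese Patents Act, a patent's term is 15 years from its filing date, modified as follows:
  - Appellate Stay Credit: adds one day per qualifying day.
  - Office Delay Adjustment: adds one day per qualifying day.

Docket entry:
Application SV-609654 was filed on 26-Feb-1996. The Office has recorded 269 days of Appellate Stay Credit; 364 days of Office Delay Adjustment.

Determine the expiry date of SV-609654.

Base term: filing date + 15 years → 26 February 2011.
Appellate Stay Credit: +269 days → 22 November 2011.
Office Delay Adjustment: +364 days → 20 November 2012.

November 20, 2012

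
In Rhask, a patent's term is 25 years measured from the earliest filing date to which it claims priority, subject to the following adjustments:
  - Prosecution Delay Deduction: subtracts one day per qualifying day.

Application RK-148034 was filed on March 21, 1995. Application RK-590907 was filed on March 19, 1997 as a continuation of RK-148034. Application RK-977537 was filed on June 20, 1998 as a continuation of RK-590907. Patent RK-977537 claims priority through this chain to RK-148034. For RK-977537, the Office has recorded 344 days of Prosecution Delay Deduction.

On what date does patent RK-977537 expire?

2019-04-12

Earliest priority filing: 21 March 1995.
Base term: 21 March 1995 + 25 years → 21 March 2020.
Prosecution Delay Deduction: −344 days → 12 April 2019.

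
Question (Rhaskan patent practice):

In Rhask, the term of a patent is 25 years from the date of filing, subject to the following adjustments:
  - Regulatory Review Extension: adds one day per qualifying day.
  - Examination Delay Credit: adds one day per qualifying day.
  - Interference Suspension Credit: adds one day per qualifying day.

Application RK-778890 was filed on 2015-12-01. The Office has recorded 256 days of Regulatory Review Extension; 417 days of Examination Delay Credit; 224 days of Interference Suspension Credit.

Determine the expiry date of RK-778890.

Base term: filing date + 25 years → 1 December 2040.
Regulatory Review Extension: +256 days → 14 August 2041.
Examination Delay Credit: +417 days → 5 October 2042.
Interference Suspension Credit: +224 days → 17 May 2043.

May 17, 2043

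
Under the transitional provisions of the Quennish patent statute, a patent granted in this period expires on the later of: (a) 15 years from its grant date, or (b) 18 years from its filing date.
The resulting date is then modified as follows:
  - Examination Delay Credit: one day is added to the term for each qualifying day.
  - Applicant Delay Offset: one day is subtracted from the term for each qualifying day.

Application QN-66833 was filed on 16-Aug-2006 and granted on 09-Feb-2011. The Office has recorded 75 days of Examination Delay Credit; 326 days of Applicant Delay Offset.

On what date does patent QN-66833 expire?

(a) grant + 15 years → 9 February 2026.
(b) filing + 18 years → 16 August 2024.
Later of the two: 9 February 2026.
Examination Delay Credit: +75 days → 25 April 2026.
Applicant Delay Offset: −326 days → 3 June 2025.

June 3, 2025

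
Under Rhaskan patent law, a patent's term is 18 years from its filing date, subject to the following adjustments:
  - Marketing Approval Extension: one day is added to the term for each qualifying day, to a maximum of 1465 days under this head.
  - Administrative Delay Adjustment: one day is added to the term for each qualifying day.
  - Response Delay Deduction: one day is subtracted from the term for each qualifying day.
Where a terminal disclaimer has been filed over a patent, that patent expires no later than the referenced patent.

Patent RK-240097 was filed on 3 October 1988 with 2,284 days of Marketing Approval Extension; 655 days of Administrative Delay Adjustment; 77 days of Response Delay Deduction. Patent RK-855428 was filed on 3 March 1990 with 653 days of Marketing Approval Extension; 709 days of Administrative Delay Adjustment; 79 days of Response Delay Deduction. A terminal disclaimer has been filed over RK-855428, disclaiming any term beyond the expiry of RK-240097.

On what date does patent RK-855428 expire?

Natural term of RK-855428:
  Base: filing + 18 years → 3 March 2008.
  Marketing Approval Extension: 653 days (within the 1465-day cap) → +653 days → 16 December 2009.
  Administrative Delay Adjustment: +709 days → 25 November 2011.
  Response Delay Deduction: −79 days → 7 September 2011.
Expiry of referenced patent RK-240097:
  Base: filing + 18 years → 3 October 2006.
  Marketing Approval Extension: 2284 days claimed exceeds the 1465-day cap, so +1465 days → 7 October 2010.
  Administrative Delay Adjustment: +655 days → 23 July 2012.
  Response Delay Deduction: −77 days → 7 May 2012.
Terminal disclaimer: RK-855428 expires on the earlier of 7 September 2011 and 7 May 2012.

2011-09-07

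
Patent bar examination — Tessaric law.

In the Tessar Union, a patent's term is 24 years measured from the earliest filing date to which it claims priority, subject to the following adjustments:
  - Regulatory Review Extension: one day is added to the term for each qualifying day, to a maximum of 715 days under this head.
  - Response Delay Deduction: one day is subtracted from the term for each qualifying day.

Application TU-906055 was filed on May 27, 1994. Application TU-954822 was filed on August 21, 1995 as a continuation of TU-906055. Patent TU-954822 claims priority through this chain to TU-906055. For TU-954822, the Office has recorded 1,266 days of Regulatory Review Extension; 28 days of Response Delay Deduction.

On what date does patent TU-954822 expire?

Earliest priority filing: 27 May 1994.
Base term: 27 May 1994 + 24 years → 27 May 2018.
Regulatory Review Extension: 1266 days claimed exceeds the 715-day cap, so +715 days → 11 May 2020.
Response Delay Deduction: −28 days → 13 April 2020.

April 13, 2020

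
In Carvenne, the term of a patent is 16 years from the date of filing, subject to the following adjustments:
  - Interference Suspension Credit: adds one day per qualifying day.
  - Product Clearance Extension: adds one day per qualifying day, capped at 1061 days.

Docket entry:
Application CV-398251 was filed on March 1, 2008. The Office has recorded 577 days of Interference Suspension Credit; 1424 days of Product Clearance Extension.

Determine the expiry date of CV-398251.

Base term: filing date + 16 years → 1 March 2024.
Interference Suspension Credit: +577 days → 29 September 2025.
Product Clearance Extension: 1424 days claimed exceeds the 1061-day cap, so +1061 days → 25 August 2028.

2028-08-25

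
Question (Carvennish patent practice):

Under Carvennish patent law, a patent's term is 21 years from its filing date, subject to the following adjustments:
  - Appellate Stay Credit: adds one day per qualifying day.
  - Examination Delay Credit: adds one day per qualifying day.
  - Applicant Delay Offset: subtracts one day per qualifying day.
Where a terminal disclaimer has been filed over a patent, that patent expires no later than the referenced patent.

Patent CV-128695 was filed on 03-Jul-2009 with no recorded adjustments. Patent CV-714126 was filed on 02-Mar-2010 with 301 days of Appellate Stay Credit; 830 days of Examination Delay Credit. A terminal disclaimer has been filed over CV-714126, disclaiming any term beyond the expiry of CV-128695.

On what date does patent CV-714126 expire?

Natural term of CV-714126:
  Base: filing + 21 years → 2 March 2031.
  Appellate Stay Credit: +301 days → 28 December 2031.
  Examination Delay Credit: +830 days → 6 April 2034.
Expiry of referenced patent CV-128695:
  Base: filing + 21 years → 3 July 2030.
Terminal disclaimer: CV-714126 expires on the earlier of 6 April 2034 and 3 July 2030.

July 3, 2030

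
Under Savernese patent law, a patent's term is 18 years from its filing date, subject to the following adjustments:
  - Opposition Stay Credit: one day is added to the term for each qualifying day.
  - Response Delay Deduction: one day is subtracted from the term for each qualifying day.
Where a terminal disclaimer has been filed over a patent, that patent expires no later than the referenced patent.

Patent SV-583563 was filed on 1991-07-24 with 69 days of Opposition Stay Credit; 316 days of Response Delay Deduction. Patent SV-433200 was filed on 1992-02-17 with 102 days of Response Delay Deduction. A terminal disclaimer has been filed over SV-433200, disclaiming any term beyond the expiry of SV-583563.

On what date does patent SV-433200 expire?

2008-11-19

Natural term of SV-433200:
  Base: filing + 18 years → 17 February 2010.
  Response Delay Deduction: −102 days → 7 November 2009.
Expiry of referenced patent SV-583563:
  Base: filing + 18 years → 24 July 2009.
  Opposition Stay Credit: +69 days → 1 October 2009.
  Response Delay Deduction: −316 days → 19 November 2008.
Terminal disclaimer: SV-433200 expires on the earlier of 7 November 2009 and 19 November 2008.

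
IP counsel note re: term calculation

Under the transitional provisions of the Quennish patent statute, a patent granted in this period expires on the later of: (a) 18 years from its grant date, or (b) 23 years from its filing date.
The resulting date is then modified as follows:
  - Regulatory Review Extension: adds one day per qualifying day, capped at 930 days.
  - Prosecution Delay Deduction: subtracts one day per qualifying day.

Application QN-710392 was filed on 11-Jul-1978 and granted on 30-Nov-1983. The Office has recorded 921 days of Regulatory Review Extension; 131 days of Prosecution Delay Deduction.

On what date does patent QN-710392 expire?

(a) grant + 18 years → 30 November 2001.
(b) filing + 23 years → 11 July 2001.
Later of the two: 30 November 2001.
Regulatory Review Extension: 921 days (within the 930-day cap) → +921 days → 8 June 2004.
Prosecution Delay Deduction: −131 days → 29 January 2004.

January 29, 2004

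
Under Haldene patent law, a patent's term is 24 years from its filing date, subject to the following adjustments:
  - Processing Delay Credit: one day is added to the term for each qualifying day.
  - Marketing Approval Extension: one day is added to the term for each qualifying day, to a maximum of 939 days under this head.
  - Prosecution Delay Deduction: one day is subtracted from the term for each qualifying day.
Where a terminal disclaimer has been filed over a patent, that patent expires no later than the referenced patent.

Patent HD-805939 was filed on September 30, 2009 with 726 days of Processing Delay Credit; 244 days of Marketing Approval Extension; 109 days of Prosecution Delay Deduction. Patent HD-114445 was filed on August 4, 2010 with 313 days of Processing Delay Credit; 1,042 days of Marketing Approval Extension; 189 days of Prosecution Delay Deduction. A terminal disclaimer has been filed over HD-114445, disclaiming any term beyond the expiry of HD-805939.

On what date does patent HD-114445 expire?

Natural term of HD-114445:
  Base: filing + 24 years → 4 August 2034.
  Processing Delay Credit: +313 days → 13 June 2035.
  Marketing Approval Extension: 1042 days claimed exceeds the 939-day cap, so +939 days → 7 January 2038.
  Prosecution Delay Deduction: −189 days → 2 July 2037.
Expiry of referenced patent HD-805939:
  Base: filing + 24 years → 30 September 2033.
  Processing Delay Credit: +726 days → 26 September 2035.
  Marketing Approval Extension: 244 days (within the 939-day cap) → +244 days → 27 May 2036.
  Prosecution Delay Deduction: −109 days → 8 February 2036.
Terminal disclaimer: HD-114445 expires on the earlier of 2 July 2037 and 8 February 2036.

2036-02-08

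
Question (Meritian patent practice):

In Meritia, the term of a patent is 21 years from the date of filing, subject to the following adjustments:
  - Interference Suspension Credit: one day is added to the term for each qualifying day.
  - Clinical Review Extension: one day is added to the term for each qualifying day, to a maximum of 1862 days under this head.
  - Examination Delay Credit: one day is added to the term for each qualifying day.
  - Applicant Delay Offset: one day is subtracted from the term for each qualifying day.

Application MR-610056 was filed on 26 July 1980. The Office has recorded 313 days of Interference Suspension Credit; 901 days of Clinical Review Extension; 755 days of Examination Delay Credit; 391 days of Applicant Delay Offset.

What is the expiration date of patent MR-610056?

Base term: filing date + 21 years → 26 July 2001.
Interference Suspension Credit: +313 days → 4 June 2002.
Clinical Review Extension: 901 days (within the 1862-day cap) → +901 days → 21 November 2004.
Examination Delay Credit: +755 days → 16 December 2006.
Applicant Delay Offset: −391 days → 20 November 2005.

2005-11-20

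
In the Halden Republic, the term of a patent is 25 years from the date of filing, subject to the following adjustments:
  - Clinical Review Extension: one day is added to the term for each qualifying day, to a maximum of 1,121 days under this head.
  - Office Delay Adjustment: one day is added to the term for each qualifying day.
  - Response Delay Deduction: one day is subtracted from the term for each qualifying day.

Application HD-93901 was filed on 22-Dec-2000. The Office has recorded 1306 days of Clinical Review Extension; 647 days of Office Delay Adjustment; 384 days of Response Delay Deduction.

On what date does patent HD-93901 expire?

Base term: filing date + 25 years → 22 December 2025.
Clinical Review Extension: 1306 days claimed exceeds the 1121-day cap, so +1121 days → 16 January 2029.
Office Delay Adjustment: +647 days → 25 October 2030.
Response Delay Deduction: −384 days → 6 October 2029.

October 6, 2029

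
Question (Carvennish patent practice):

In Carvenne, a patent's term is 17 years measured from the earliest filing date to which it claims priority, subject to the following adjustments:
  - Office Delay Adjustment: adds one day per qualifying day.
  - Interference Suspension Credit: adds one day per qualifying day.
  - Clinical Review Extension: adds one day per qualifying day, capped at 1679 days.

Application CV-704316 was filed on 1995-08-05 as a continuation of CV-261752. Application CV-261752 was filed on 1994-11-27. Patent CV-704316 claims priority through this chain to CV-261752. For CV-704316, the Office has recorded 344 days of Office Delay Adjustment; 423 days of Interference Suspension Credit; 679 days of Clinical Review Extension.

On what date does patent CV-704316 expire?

2015-11-12

Earliest priority filing: 27 November 1994.
Base term: 27 November 1994 + 17 years → 27 November 2011.
Office Delay Adjustment: +344 days → 5 November 2012.
Interference Suspension Credit: +423 days → 2 January 2014.
Clinical Review Extension: 679 days (within the 1679-day cap) → +679 days → 12 November 2015.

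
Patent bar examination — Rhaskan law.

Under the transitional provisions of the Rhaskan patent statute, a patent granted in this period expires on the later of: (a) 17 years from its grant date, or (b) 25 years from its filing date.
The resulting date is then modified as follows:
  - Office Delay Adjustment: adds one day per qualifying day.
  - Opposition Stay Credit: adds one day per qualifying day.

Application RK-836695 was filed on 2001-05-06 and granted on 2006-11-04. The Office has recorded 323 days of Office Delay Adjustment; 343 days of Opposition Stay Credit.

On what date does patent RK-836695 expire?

(a) grant + 17 years → 4 November 2023.
(b) filing + 25 years → 6 May 2026.
Later of the two: 6 May 2026.
Office Delay Adjustment: +323 days → 25 March 2027.
Opposition Stay Credit: +343 days → 2 March 2028.

2028-03-02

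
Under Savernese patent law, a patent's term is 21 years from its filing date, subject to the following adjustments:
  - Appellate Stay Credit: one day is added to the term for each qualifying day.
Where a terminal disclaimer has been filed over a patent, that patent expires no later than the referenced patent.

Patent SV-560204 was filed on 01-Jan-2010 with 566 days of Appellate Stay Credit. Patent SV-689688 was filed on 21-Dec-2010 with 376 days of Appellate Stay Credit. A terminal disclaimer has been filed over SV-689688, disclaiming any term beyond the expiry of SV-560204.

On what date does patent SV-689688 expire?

Natural term of SV-689688:
  Base: filing + 21 years → 21 December 2031.
  Appellate Stay Credit: +376 days → 31 December 2032.
Expiry of referenced patent SV-560204:
  Base: filing + 21 years → 1 January 2031.
  Appellate Stay Credit: +566 days → 20 July 2032.
Terminal disclaimer: SV-689688 expires on the earlier of 31 December 2032 and 20 July 2032.

July 20, 2032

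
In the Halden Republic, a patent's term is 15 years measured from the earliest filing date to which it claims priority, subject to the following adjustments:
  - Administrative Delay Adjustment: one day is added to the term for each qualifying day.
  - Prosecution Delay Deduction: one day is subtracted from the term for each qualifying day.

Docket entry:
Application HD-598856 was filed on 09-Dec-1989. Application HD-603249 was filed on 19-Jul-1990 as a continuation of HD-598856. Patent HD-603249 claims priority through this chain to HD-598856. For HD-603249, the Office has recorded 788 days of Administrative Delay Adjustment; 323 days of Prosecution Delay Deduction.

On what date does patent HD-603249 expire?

2006-03-19

Earliest priority filing: 9 December 1989.
Base term: 9 December 1989 + 15 years → 9 December 2004.
Administrative Delay Adjustment: +788 days → 5 February 2007.
Prosecution Delay Deduction: −323 days → 19 March 2006.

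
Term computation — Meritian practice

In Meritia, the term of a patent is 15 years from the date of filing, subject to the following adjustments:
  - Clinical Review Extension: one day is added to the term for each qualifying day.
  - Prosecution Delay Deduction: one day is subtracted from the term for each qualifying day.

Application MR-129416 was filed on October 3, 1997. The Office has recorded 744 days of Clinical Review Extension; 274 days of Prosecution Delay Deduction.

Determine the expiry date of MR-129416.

Base term: filing date + 15 years → 3 October 2012.
Clinical Review Extension: +744 days → 17 October 2014.
Prosecution Delay Deduction: −274 days → 16 January 2014.

2014-01-16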